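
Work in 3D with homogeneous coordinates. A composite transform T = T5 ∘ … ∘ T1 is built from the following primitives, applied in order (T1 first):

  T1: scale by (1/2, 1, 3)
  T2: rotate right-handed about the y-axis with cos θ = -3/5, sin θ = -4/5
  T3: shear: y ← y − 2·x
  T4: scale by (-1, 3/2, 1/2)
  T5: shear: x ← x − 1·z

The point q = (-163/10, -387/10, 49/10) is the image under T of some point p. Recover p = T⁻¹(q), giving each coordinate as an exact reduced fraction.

T1 = [1/2 0 0 0; 0 1 0 0; 0 0 3 0; 0 0 0 1]
T2·T1 = [-3/10 0 -12/5 0; 0 1 0 0; 2/5 0 -9/5 0; 0 0 0 1]
T3·…·T1 = [-3/10 0 -12/5 0; 3/5 1 24/5 0; 2/5 0 -9/5 0; 0 0 0 1]
T4·…·T1 = [3/10 0 12/5 0; 9/10 3/2 36/5 0; 1/5 0 -9/10 0; 0 0 0 1]
T5·…·T1 = [1/10 0 33/10 0; 9/10 3/2 36/5 0; 1/5 0 -9/10 0; 0 0 0 1]
det M = -9/8; M⁻¹ = [6/5 0 22/5 0; -2 2/3 -2 0; 4/15 0 -2/15 0; 0 0 0 1]
M⁻¹ · (-163/10, -387/10, 49/10)ᵀ = (2, -3, -5)ᵀ

p = (2, -3, -5)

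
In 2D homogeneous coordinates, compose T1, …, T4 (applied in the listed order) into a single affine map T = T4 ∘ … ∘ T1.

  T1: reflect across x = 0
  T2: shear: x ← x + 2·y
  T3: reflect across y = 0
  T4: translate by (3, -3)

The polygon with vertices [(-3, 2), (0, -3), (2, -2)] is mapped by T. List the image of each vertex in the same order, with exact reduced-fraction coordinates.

image vertices: (10, -5), (-3, 0), (-3, -1)

T1 reflect across x = 0: (-3, 2) → (3, 2); (0, -3) → (0, -3); (2, -2) → (-2, -2)
T2 shear: x ← x + 2·y: (3, 2) → (7, 2); (0, -3) → (-6, -3); (-2, -2) → (-6, -2)
T3 reflect across y = 0: (7, 2) → (7, -2); (-6, -3) → (-6, 3); (-6, -2) → (-6, 2)
T4 translate by (3, -3): (7, -2) → (10, -5); (-6, 3) → (-3, 0); (-6, 2) → (-3, -1)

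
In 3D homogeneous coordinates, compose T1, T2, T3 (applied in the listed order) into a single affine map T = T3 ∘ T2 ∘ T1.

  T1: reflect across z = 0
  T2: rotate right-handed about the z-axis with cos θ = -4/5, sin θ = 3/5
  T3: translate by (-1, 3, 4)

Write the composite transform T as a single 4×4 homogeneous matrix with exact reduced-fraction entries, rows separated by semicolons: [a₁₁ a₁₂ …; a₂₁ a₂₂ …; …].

T = [-4/5 -3/5 0 -1; 3/5 -4/5 0 3; 0 0 -1 4; 0 0 0 1]

T1 = [1 0 0 0; 0 1 0 0; 0 0 -1 0; 0 0 0 1]
T2·T1 = [-4/5 -3/5 0 0; 3/5 -4/5 0 0; 0 0 -1 0; 0 0 0 1]
T3·…·T1 = [-4/5 -3/5 0 -1; 3/5 -4/5 0 3; 0 0 -1 4; 0 0 0 1]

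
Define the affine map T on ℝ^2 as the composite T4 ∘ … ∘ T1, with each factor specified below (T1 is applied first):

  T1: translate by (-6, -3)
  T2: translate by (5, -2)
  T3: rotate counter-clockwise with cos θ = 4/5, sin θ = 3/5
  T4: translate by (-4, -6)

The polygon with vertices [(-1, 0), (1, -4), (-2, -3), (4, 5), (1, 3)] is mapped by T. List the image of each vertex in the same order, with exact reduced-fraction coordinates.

T1 translate by (-6, -3): (-1, 0) → (-7, -3); (1, -4) → (-5, -7); (-2, -3) → (-8, -6); (4, 5) → (-2, 2); (1, 3) → (-5, 0)
T2 translate by (5, -2): (-7, -3) → (-2, -5); (-5, -7) → (0, -9); (-8, -6) → (-3, -8); (-2, 2) → (3, 0); (-5, 0) → (0, -2)
T3 rotate counter-clockwise with cos θ = 4/5, sin θ = 3/5: (-2, -5) → (7/5, -26/5); (0, -9) → (27/5, -36/5); (-3, -8) → (12/5, -41/5); (3, 0) → (12/5, 9/5); (0, -2) → (6/5, -8/5)
T4 translate by (-4, -6): (7/5, -26/5) → (-13/5, -56/5); (27/5, -36/5) → (7/5, -66/5); (12/5, -41/5) → (-8/5, -71/5); (12/5, 9/5) → (-8/5, -21/5); (6/5, -8/5) → (-14/5, -38/5)

image vertices: (-13/5, -56/5), (7/5, -66/5), (-8/5, -71/5), (-8/5, -21/5), (-14/5, -38/5)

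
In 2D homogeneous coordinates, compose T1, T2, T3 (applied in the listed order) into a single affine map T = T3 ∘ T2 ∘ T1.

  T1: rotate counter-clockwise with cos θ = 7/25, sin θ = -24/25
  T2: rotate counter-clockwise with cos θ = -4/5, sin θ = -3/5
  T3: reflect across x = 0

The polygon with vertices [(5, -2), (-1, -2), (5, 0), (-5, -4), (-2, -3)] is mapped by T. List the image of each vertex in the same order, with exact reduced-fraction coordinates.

image vertices: (14/5, 23/5), (-2, 1), (4, 3), (-32/5, 1/5), (-17/5, 6/5)

T1 rotate counter-clockwise with cos θ = 7/25, sin θ = -24/25: (5, -2) → (-13/25, -134/25); (-1, -2) → (-11/5, 2/5); (5, 0) → (7/5, -24/5); (-5, -4) → (-131/25, 92/25); (-2, -3) → (-86/25, 27/25)
T2 rotate counter-clockwise with cos θ = -4/5, sin θ = -3/5: (-13/25, -134/25) → (-14/5, 23/5); (-11/5, 2/5) → (2, 1); (7/5, -24/5) → (-4, 3); (-131/25, 92/25) → (32/5, 1/5); (-86/25, 27/25) → (17/5, 6/5)
T3 reflect across x = 0: (-14/5, 23/5) → (14/5, 23/5); (2, 1) → (-2, 1); (-4, 3) → (4, 3); (32/5, 1/5) → (-32/5, 1/5); (17/5, 6/5) → (-17/5, 6/5)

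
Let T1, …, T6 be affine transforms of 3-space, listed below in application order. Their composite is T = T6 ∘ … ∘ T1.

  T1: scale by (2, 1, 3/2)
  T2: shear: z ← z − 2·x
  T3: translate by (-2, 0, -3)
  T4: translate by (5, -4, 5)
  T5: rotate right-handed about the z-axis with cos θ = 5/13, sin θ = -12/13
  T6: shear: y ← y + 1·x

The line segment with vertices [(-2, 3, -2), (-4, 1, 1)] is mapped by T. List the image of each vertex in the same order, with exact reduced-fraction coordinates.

T1 scale by (2, 1, 3/2): (-2, 3, -2) → (-4, 3, -3); (-4, 1, 1) → (-8, 1, 3/2)
T2 shear: z ← z − 2·x: (-4, 3, -3) → (-4, 3, 5); (-8, 1, 3/2) → (-8, 1, 35/2)
T3 translate by (-2, 0, -3): (-4, 3, 5) → (-6, 3, 2); (-8, 1, 35/2) → (-10, 1, 29/2)
T4 translate by (5, -4, 5): (-6, 3, 2) → (-1, -1, 7); (-10, 1, 29/2) → (-5, -3, 39/2)
T5 rotate right-handed about the z-axis with cos θ = 5/13, sin θ = -12/13: (-1, -1, 7) → (-17/13, 7/13, 7); (-5, -3, 39/2) → (-61/13, 45/13, 39/2)
T6 shear: y ← y + 1·x: (-17/13, 7/13, 7) → (-17/13, -10/13, 7); (-61/13, 45/13, 39/2) → (-61/13, -16/13, 39/2)

image vertices: (-17/13, -10/13, 7), (-61/13, -16/13, 39/2)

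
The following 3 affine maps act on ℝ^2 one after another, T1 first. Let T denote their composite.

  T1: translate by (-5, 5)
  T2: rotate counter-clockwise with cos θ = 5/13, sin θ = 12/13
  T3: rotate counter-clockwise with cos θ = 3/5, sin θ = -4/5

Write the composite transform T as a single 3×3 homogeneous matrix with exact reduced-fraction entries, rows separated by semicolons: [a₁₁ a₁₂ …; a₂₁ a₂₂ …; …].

T = [63/65 -16/65 -79/13; 16/65 63/65 47/13; 0 0 1]

T1 = [1 0 -5; 0 1 5; 0 0 1]
T2·T1 = [5/13 -12/13 -85/13; 12/13 5/13 -35/13; 0 0 1]
T3·…·T1 = [63/65 -16/65 -79/13; 16/65 63/65 47/13; 0 0 1]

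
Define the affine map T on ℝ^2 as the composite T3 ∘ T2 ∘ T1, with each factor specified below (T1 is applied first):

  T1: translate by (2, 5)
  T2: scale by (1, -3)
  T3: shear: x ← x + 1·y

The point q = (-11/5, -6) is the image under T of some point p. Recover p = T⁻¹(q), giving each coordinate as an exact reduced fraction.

T1 = [1 0 2; 0 1 5; 0 0 1]
T2·T1 = [1 0 2; 0 -3 -15; 0 0 1]
T3·…·T1 = [1 -3 -13; 0 -3 -15; 0 0 1]
det M = -3; M⁻¹ = [1 -1 -2; 0 -1/3 -5; 0 0 1]
M⁻¹ · (-11/5, -6)ᵀ = (9/5, -3)ᵀ

p = (9/5, -3)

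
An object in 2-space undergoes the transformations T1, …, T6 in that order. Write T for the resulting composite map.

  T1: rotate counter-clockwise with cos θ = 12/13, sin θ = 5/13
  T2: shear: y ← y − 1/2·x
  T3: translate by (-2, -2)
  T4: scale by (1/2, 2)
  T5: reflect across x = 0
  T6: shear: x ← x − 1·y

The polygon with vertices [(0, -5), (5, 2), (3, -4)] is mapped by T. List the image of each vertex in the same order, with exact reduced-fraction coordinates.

T1 rotate counter-clockwise with cos θ = 12/13, sin θ = 5/13: (0, -5) → (25/13, -60/13); (5, 2) → (50/13, 49/13); (3, -4) → (56/13, -33/13)
T2 shear: y ← y − 1/2·x: (25/13, -60/13) → (25/13, -145/26); (50/13, 49/13) → (50/13, 24/13); (56/13, -33/13) → (56/13, -61/13)
T3 translate by (-2, -2): (25/13, -145/26) → (-1/13, -197/26); (50/13, 24/13) → (24/13, -2/13); (56/13, -61/13) → (30/13, -87/13)
T4 scale by (1/2, 2): (-1/13, -197/26) → (-1/26, -197/13); (24/13, -2/13) → (12/13, -4/13); (30/13, -87/13) → (15/13, -174/13)
T5 reflect across x = 0: (-1/26, -197/13) → (1/26, -197/13); (12/13, -4/13) → (-12/13, -4/13); (15/13, -174/13) → (-15/13, -174/13)
T6 shear: x ← x − 1·y: (1/26, -197/13) → (395/26, -197/13); (-12/13, -4/13) → (-8/13, -4/13); (-15/13, -174/13) → (159/13, -174/13)

image vertices: (395/26, -197/13), (-8/13, -4/13), (159/13, -174/13)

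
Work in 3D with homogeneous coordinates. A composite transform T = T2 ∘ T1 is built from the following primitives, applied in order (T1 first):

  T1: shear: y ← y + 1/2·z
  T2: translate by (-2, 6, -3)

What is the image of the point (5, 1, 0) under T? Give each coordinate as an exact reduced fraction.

T1 shear: y ← y + 1/2·z: (5, 1, 0) → (5, 1, 0)
T2 translate by (-2, 6, -3): (5, 1, 0) → (3, 7, -3)

T(p) = (3, 7, -3)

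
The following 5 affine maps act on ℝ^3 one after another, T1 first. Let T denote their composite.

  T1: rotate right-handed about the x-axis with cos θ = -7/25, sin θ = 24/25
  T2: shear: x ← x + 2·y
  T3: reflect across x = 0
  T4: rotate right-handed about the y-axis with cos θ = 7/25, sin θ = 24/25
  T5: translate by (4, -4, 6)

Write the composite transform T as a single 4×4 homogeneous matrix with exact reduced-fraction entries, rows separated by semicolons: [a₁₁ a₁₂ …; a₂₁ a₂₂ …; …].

T = [-7/25 674/625 168/625 4; 0 -7/25 -24/25 -4; 24/25 -168/625 -1201/625 6; 0 0 0 1]

T1 = [1 0 0 0; 0 -7/25 -24/25 0; 0 24/25 -7/25 0; 0 0 0 1]
T2·T1 = [1 -14/25 -48/25 0; 0 -7/25 -24/25 0; 0 24/25 -7/25 0; 0 0 0 1]
T3·…·T1 = [-1 14/25 48/25 0; 0 -7/25 -24/25 0; 0 24/25 -7/25 0; 0 0 0 1]
T4·…·T1 = [-7/25 674/625 168/625 0; 0 -7/25 -24/25 0; 24/25 -168/625 -1201/625 0; 0 0 0 1]
T5·…·T1 = [-7/25 674/625 168/625 4; 0 -7/25 -24/25 -4; 24/25 -168/625 -1201/625 6; 0 0 0 1]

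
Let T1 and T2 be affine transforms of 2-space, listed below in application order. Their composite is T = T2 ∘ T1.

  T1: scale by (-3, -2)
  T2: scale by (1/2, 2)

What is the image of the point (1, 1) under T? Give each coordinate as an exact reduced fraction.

T(p) = (-3/2, -4)

T1 scale by (-3, -2): (1, 1) → (-3, -2)
T2 scale by (1/2, 2): (-3, -2) → (-3/2, -4)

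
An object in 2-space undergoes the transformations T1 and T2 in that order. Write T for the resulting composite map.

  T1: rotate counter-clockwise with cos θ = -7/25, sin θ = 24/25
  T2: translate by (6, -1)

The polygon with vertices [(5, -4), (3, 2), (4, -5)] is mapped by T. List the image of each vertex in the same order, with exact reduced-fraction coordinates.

T1 rotate counter-clockwise with cos θ = -7/25, sin θ = 24/25: (5, -4) → (61/25, 148/25); (3, 2) → (-69/25, 58/25); (4, -5) → (92/25, 131/25)
T2 translate by (6, -1): (61/25, 148/25) → (211/25, 123/25); (-69/25, 58/25) → (81/25, 33/25); (92/25, 131/25) → (242/25, 106/25)

image vertices: (211/25, 123/25), (81/25, 33/25), (242/25, 106/25)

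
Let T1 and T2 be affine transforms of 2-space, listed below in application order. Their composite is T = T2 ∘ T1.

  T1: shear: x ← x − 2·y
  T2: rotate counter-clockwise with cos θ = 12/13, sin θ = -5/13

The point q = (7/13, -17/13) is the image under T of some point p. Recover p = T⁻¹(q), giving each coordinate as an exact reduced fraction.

T1 = [1 -2 0; 0 1 0; 0 0 1]
T2·T1 = [12/13 -19/13 0; -5/13 22/13 0; 0 0 1]
det M = 1; M⁻¹ = [22/13 19/13 0; 5/13 12/13 0; 0 0 1]
M⁻¹ · (7/13, -17/13)ᵀ = (-1, -1)ᵀ

p = (-1, -1)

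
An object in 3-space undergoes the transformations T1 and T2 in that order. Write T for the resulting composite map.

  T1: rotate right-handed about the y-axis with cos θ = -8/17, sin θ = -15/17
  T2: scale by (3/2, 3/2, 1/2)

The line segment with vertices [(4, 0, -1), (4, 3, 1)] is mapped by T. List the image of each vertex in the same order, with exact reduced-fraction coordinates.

T1 rotate right-handed about the y-axis with cos θ = -8/17, sin θ = -15/17: (4, 0, -1) → (-1, 0, 4); (4, 3, 1) → (-47/17, 3, 52/17)
T2 scale by (3/2, 3/2, 1/2): (-1, 0, 4) → (-3/2, 0, 2); (-47/17, 3, 52/17) → (-141/34, 9/2, 26/17)

image vertices: (-3/2, 0, 2), (-141/34, 9/2, 26/17)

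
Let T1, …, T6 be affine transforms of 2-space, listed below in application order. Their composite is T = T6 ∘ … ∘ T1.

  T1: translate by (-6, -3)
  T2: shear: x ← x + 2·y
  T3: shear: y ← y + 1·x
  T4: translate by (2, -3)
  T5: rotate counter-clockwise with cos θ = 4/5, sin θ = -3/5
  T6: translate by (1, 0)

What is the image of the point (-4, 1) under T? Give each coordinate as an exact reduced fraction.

T(p) = (-20, -8)

T1 translate by (-6, -3): (-4, 1) → (-10, -2)
T2 shear: x ← x + 2·y: (-10, -2) → (-14, -2)
T3 shear: y ← y + 1·x: (-14, -2) → (-14, -16)
T4 translate by (2, -3): (-14, -16) → (-12, -19)
T5 rotate counter-clockwise with cos θ = 4/5, sin θ = -3/5: (-12, -19) → (-21, -8)
T6 translate by (1, 0): (-21, -8) → (-20, -8)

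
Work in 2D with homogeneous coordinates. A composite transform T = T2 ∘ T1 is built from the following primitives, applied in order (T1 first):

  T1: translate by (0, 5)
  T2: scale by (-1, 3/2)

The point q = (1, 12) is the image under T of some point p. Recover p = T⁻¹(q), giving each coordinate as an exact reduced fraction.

T1 = [1 0 0; 0 1 5; 0 0 1]
T2·T1 = [-1 0 0; 0 3/2 15/2; 0 0 1]
det M = -3/2; M⁻¹ = [-1 0 0; 0 2/3 -5; 0 0 1]
M⁻¹ · (1, 12)ᵀ = (-1, 3)ᵀ

p = (-1, 3)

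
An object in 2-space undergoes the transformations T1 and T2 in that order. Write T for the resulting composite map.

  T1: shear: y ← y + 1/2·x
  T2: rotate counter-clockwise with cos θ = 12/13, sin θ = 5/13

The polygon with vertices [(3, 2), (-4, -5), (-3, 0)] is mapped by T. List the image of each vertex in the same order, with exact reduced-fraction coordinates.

T1 shear: y ← y + 1/2·x: (3, 2) → (3, 7/2); (-4, -5) → (-4, -7); (-3, 0) → (-3, -3/2)
T2 rotate counter-clockwise with cos θ = 12/13, sin θ = 5/13: (3, 7/2) → (37/26, 57/13); (-4, -7) → (-1, -8); (-3, -3/2) → (-57/26, -33/13)

image vertices: (37/26, 57/13), (-1, -8), (-57/26, -33/13)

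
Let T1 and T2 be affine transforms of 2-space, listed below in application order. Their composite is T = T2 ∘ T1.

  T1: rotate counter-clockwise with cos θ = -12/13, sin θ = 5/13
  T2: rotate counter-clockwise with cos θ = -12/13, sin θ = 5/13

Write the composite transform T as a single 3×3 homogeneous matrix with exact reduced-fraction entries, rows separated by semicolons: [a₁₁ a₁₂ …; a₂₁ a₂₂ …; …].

T1 = [-12/13 -5/13 0; 5/13 -12/13 0; 0 0 1]
T2·T1 = [119/169 120/169 0; -120/169 119/169 0; 0 0 1]

T = [119/169 120/169 0; -120/169 119/169 0; 0 0 1]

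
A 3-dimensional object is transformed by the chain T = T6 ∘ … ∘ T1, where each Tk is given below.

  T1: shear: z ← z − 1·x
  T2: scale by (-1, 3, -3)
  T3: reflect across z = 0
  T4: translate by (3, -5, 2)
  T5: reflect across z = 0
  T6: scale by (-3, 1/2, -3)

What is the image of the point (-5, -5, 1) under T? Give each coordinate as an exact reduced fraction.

T(p) = (-24, -10, 60)

T1 shear: z ← z − 1·x: (-5, -5, 1) → (-5, -5, 6)
T2 scale by (-1, 3, -3): (-5, -5, 6) → (5, -15, -18)
T3 reflect across z = 0: (5, -15, -18) → (5, -15, 18)
T4 translate by (3, -5, 2): (5, -15, 18) → (8, -20, 20)
T5 reflect across z = 0: (8, -20, 20) → (8, -20, -20)
T6 scale by (-3, 1/2, -3): (8, -20, -20) → (-24, -10, 60)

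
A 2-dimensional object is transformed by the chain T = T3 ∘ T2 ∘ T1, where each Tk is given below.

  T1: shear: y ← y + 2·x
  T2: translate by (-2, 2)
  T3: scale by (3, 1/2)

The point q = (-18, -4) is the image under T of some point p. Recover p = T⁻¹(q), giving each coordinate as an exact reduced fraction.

T1 = [1 0 0; 2 1 0; 0 0 1]
T2·T1 = [1 0 -2; 2 1 2; 0 0 1]
T3·…·T1 = [3 0 -6; 1 1/2 1; 0 0 1]
det M = 3/2; M⁻¹ = [1/3 0 2; -2/3 2 -6; 0 0 1]
M⁻¹ · (-18, -4)ᵀ = (-4, -2)ᵀ

p = (-4, -2)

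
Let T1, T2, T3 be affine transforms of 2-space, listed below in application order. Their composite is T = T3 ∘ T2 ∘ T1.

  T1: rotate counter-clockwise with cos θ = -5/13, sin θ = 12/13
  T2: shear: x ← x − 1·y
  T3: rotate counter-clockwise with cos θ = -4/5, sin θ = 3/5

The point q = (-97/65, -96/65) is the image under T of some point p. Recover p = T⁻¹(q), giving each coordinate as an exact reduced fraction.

T1 = [-5/13 -12/13 0; 12/13 -5/13 0; 0 0 1]
T2·T1 = [-17/13 -7/13 0; 12/13 -5/13 0; 0 0 1]
T3·…·T1 = [32/65 43/65 0; -99/65 -1/65 0; 0 0 1]
det M = 1; M⁻¹ = [-1/65 -43/65 0; 99/65 32/65 0; 0 0 1]
M⁻¹ · (-97/65, -96/65)ᵀ = (1, -3)ᵀ

p = (1, -3)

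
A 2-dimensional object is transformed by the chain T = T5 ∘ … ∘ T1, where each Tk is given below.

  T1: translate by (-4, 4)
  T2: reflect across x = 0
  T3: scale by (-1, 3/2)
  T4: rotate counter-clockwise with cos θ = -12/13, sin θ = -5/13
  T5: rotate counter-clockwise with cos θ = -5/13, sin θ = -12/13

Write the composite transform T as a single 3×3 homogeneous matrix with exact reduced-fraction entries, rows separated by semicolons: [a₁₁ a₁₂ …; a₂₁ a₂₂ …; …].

T1 = [1 0 -4; 0 1 4; 0 0 1]
T2·T1 = [-1 0 4; 0 1 4; 0 0 1]
T3·…·T1 = [1 0 -4; 0 3/2 6; 0 0 1]
T4·…·T1 = [-12/13 15/26 6; -5/13 -18/13 -4; 0 0 1]
T5·…·T1 = [0 -3/2 -6; 1 0 -4; 0 0 1]

T = [0 -3/2 -6; 1 0 -4; 0 0 1]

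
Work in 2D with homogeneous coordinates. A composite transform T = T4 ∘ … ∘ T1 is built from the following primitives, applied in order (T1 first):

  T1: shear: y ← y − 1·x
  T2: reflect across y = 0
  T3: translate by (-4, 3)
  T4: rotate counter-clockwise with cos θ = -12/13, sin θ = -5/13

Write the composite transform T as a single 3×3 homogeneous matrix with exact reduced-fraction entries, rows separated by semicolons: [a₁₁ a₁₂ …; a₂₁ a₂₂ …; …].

T1 = [1 0 0; -1 1 0; 0 0 1]
T2·T1 = [1 0 0; 1 -1 0; 0 0 1]
T3·…·T1 = [1 0 -4; 1 -1 3; 0 0 1]
T4·…·T1 = [-7/13 -5/13 63/13; -17/13 12/13 -16/13; 0 0 1]

T = [-7/13 -5/13 63/13; -17/13 12/13 -16/13; 0 0 1]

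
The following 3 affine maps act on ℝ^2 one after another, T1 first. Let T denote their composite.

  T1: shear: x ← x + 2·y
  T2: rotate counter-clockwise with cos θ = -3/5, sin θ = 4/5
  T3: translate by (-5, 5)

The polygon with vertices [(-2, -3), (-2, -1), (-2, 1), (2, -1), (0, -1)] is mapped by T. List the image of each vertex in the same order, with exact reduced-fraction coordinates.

image vertices: (11/5, 2/5), (-9/5, 12/5), (-29/5, 22/5), (-21/5, 28/5), (-3, 4)

T1 shear: x ← x + 2·y: (-2, -3) → (-8, -3); (-2, -1) → (-4, -1); (-2, 1) → (0, 1); (2, -1) → (0, -1); (0, -1) → (-2, -1)
T2 rotate counter-clockwise with cos θ = -3/5, sin θ = 4/5: (-8, -3) → (36/5, -23/5); (-4, -1) → (16/5, -13/5); (0, 1) → (-4/5, -3/5); (0, -1) → (4/5, 3/5); (-2, -1) → (2, -1)
T3 translate by (-5, 5): (36/5, -23/5) → (11/5, 2/5); (16/5, -13/5) → (-9/5, 12/5); (-4/5, -3/5) → (-29/5, 22/5); (4/5, 3/5) → (-21/5, 28/5); (2, -1) → (-3, 4)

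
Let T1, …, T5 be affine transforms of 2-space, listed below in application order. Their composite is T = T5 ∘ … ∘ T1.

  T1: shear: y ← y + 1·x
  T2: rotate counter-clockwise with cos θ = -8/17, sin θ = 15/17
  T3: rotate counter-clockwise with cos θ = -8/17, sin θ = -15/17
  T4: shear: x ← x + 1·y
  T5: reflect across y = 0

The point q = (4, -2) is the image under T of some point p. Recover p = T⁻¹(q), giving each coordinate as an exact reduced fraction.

p = (2, 0)

T1 = [1 0 0; 1 1 0; 0 0 1]
T2·T1 = [-23/17 -15/17 0; 7/17 -8/17 0; 0 0 1]
T3·…·T1 = [1 0 0; 1 1 0; 0 0 1]
T4·…·T1 = [2 1 0; 1 1 0; 0 0 1]
T5·…·T1 = [2 1 0; -1 -1 0; 0 0 1]
det M = -1; M⁻¹ = [1 1 0; -1 -2 0; 0 0 1]
M⁻¹ · (4, -2)ᵀ = (2, 0)ᵀ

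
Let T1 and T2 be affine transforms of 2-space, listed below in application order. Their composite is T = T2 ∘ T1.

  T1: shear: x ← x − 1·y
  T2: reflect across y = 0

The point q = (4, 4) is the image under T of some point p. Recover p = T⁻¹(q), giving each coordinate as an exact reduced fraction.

T1 = [1 -1 0; 0 1 0; 0 0 1]
T2·T1 = [1 -1 0; 0 -1 0; 0 0 1]
det M = -1; M⁻¹ = [1 -1 0; 0 -1 0; 0 0 1]
M⁻¹ · (4, 4)ᵀ = (0, -4)ᵀ

p = (0, -4)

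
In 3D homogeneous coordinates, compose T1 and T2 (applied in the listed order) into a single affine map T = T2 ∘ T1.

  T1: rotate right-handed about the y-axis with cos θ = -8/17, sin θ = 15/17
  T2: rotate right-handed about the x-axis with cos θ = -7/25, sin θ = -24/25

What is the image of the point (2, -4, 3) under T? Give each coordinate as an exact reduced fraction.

T(p) = (29/17, -164/85, 402/85)

T1 rotate right-handed about the y-axis with cos θ = -8/17, sin θ = 15/17: (2, -4, 3) → (29/17, -4, -54/17)
T2 rotate right-handed about the x-axis with cos θ = -7/25, sin θ = -24/25: (29/17, -4, -54/17) → (29/17, -164/85, 402/85)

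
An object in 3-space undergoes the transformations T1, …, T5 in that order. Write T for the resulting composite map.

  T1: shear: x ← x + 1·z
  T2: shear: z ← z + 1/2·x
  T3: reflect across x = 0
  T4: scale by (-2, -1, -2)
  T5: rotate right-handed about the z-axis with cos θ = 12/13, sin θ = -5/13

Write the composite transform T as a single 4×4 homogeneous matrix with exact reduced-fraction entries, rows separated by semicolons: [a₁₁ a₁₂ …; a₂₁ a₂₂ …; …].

T1 = [1 0 1 0; 0 1 0 0; 0 0 1 0; 0 0 0 1]
T2·T1 = [1 0 1 0; 0 1 0 0; 1/2 0 3/2 0; 0 0 0 1]
T3·…·T1 = [-1 0 -1 0; 0 1 0 0; 1/2 0 3/2 0; 0 0 0 1]
T4·…·T1 = [2 0 2 0; 0 -1 0 0; -1 0 -3 0; 0 0 0 1]
T5·…·T1 = [24/13 -5/13 24/13 0; -10/13 -12/13 -10/13 0; -1 0 -3 0; 0 0 0 1]

T = [24/13 -5/13 24/13 0; -10/13 -12/13 -10/13 0; -1 0 -3 0; 0 0 0 1]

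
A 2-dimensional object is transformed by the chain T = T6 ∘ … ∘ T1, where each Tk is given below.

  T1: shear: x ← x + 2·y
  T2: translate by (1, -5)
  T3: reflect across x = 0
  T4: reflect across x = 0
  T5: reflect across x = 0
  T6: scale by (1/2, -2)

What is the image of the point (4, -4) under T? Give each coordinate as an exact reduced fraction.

T(p) = (3/2, 18)

T1 shear: x ← x + 2·y: (4, -4) → (-4, -4)
T2 translate by (1, -5): (-4, -4) → (-3, -9)
T3 reflect across x = 0: (-3, -9) → (3, -9)
T4 reflect across x = 0: (3, -9) → (-3, -9)
T5 reflect across x = 0: (-3, -9) → (3, -9)
T6 scale by (1/2, -2): (3, -9) → (3/2, 18)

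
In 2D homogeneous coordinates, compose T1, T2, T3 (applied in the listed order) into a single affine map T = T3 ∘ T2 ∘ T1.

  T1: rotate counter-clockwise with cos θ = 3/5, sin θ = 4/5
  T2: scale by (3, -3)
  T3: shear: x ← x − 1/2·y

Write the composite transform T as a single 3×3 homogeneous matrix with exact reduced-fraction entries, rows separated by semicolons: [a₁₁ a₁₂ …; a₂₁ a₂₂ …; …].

T = [3 -3/2 0; -12/5 -9/5 0; 0 0 1]

T1 = [3/5 -4/5 0; 4/5 3/5 0; 0 0 1]
T2·T1 = [9/5 -12/5 0; -12/5 -9/5 0; 0 0 1]
T3·…·T1 = [3 -3/2 0; -12/5 -9/5 0; 0 0 1]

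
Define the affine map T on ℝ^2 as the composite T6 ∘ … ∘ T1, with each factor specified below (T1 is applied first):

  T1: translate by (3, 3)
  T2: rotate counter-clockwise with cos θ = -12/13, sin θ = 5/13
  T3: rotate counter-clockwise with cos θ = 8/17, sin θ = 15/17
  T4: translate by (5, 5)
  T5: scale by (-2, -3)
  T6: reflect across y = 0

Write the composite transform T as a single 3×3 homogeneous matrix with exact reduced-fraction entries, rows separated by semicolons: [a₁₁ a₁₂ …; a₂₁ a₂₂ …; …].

T = [342/221 -280/221 -2024/221; -420/221 -513/221 516/221; 0 0 1]

T1 = [1 0 3; 0 1 3; 0 0 1]
T2·T1 = [-12/13 -5/13 -51/13; 5/13 -12/13 -21/13; 0 0 1]
T3·…·T1 = [-171/221 140/221 -93/221; -140/221 -171/221 -933/221; 0 0 1]
T4·…·T1 = [-171/221 140/221 1012/221; -140/221 -171/221 172/221; 0 0 1]
T5·…·T1 = [342/221 -280/221 -2024/221; 420/221 513/221 -516/221; 0 0 1]
T6·…·T1 = [342/221 -280/221 -2024/221; -420/221 -513/221 516/221; 0 0 1]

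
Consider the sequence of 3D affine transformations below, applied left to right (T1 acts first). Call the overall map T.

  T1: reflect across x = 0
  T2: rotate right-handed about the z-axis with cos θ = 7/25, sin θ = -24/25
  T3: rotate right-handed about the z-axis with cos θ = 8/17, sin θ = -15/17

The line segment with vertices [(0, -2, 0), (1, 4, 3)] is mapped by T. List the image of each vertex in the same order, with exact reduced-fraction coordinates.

image vertices: (-594/425, 608/425, 0), (1492/425, -919/425, 3)

T1 reflect across x = 0: (0, -2, 0) → (0, -2, 0); (1, 4, 3) → (-1, 4, 3)
T2 rotate right-handed about the z-axis with cos θ = 7/25, sin θ = -24/25: (0, -2, 0) → (-48/25, -14/25, 0); (-1, 4, 3) → (89/25, 52/25, 3)
T3 rotate right-handed about the z-axis with cos θ = 8/17, sin θ = -15/17: (-48/25, -14/25, 0) → (-594/425, 608/425, 0); (89/25, 52/25, 3) → (1492/425, -919/425, 3)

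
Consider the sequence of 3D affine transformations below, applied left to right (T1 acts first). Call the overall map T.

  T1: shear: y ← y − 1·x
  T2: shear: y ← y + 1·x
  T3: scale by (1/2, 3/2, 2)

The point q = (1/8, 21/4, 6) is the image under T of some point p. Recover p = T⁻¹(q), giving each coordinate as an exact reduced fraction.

T1 = [1 0 0 0; -1 1 0 0; 0 0 1 0; 0 0 0 1]
T2·T1 = [1 0 0 0; 0 1 0 0; 0 0 1 0; 0 0 0 1]
T3·…·T1 = [1/2 0 0 0; 0 3/2 0 0; 0 0 2 0; 0 0 0 1]
det M = 3/2; M⁻¹ = [2 0 0 0; 0 2/3 0 0; 0 0 1/2 0; 0 0 0 1]
M⁻¹ · (1/8, 21/4, 6)ᵀ = (1/4, 7/2, 3)ᵀ

p = (1/4, 7/2, 3)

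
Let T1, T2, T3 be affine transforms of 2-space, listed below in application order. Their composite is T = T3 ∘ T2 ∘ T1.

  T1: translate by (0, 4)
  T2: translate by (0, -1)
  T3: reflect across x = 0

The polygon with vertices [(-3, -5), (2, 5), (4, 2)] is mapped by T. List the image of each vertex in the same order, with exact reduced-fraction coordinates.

T1 translate by (0, 4): (-3, -5) → (-3, -1); (2, 5) → (2, 9); (4, 2) → (4, 6)
T2 translate by (0, -1): (-3, -1) → (-3, -2); (2, 9) → (2, 8); (4, 6) → (4, 5)
T3 reflect across x = 0: (-3, -2) → (3, -2); (2, 8) → (-2, 8); (4, 5) → (-4, 5)

image vertices: (3, -2), (-2, 8), (-4, 5)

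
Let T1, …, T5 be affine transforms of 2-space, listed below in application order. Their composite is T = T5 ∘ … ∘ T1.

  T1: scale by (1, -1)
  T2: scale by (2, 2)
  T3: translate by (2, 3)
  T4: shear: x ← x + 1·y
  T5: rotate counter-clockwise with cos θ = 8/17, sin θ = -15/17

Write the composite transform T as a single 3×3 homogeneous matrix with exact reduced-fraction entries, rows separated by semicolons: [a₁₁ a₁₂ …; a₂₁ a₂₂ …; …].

T1 = [1 0 0; 0 -1 0; 0 0 1]
T2·T1 = [2 0 0; 0 -2 0; 0 0 1]
T3·…·T1 = [2 0 2; 0 -2 3; 0 0 1]
T4·…·T1 = [2 -2 5; 0 -2 3; 0 0 1]
T5·…·T1 = [16/17 -46/17 5; -30/17 14/17 -3; 0 0 1]

T = [16/17 -46/17 5; -30/17 14/17 -3; 0 0 1]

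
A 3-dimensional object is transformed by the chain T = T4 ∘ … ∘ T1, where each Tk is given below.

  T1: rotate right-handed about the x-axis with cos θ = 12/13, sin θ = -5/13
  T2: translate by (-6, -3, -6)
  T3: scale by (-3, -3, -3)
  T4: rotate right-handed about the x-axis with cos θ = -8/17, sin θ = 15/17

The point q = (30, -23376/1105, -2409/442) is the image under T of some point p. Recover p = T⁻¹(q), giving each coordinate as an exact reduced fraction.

T1 = [1 0 0 0; 0 12/13 5/13 0; 0 -5/13 12/13 0; 0 0 0 1]
T2·T1 = [1 0 0 -6; 0 12/13 5/13 -3; 0 -5/13 12/13 -6; 0 0 0 1]
T3·…·T1 = [-3 0 0 18; 0 -36/13 -15/13 9; 0 15/13 -36/13 18; 0 0 0 1]
T4·…·T1 = [-3 0 0 18; 0 63/221 660/221 -342/17; 0 -660/221 63/221 -9/17; 0 0 0 1]
det M = -27; M⁻¹ = [-1/3 0 0 6; 0 7/221 -220/663 6/13; 0 220/663 7/221 87/13; 0 0 0 1]
M⁻¹ · (30, -23376/1105, -2409/442)ᵀ = (-4, 8/5, -1/2)ᵀ

p = (-4, 8/5, -1/2)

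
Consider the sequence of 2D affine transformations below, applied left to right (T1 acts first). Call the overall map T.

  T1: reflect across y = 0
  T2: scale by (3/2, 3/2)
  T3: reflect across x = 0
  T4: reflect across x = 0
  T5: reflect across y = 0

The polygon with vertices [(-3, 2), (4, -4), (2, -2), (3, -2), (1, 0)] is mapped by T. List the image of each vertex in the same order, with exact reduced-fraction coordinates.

T1 reflect across y = 0: (-3, 2) → (-3, -2); (4, -4) → (4, 4); (2, -2) → (2, 2); (3, -2) → (3, 2); (1, 0) → (1, 0)
T2 scale by (3/2, 3/2): (-3, -2) → (-9/2, -3); (4, 4) → (6, 6); (2, 2) → (3, 3); (3, 2) → (9/2, 3); (1, 0) → (3/2, 0)
T3 reflect across x = 0: (-9/2, -3) → (9/2, -3); (6, 6) → (-6, 6); (3, 3) → (-3, 3); (9/2, 3) → (-9/2, 3); (3/2, 0) → (-3/2, 0)
T4 reflect across x = 0: (9/2, -3) → (-9/2, -3); (-6, 6) → (6, 6); (-3, 3) → (3, 3); (-9/2, 3) → (9/2, 3); (-3/2, 0) → (3/2, 0)
T5 reflect across y = 0: (-9/2, -3) → (-9/2, 3); (6, 6) → (6, -6); (3, 3) → (3, -3); (9/2, 3) → (9/2, -3); (3/2, 0) → (3/2, 0)

image vertices: (-9/2, 3), (6, -6), (3, -3), (9/2, -3), (3/2, 0)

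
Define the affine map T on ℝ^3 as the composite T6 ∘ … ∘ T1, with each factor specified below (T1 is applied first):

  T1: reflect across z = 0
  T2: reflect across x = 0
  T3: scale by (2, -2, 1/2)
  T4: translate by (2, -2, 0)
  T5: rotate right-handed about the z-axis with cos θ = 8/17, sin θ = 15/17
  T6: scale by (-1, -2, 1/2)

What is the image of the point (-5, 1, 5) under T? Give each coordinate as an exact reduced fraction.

T(p) = (-156/17, -296/17, -5/4)

T1 reflect across z = 0: (-5, 1, 5) → (-5, 1, -5)
T2 reflect across x = 0: (-5, 1, -5) → (5, 1, -5)
T3 scale by (2, -2, 1/2): (5, 1, -5) → (10, -2, -5/2)
T4 translate by (2, -2, 0): (10, -2, -5/2) → (12, -4, -5/2)
T5 rotate right-handed about the z-axis with cos θ = 8/17, sin θ = 15/17: (12, -4, -5/2) → (156/17, 148/17, -5/2)
T6 scale by (-1, -2, 1/2): (156/17, 148/17, -5/2) → (-156/17, -296/17, -5/4)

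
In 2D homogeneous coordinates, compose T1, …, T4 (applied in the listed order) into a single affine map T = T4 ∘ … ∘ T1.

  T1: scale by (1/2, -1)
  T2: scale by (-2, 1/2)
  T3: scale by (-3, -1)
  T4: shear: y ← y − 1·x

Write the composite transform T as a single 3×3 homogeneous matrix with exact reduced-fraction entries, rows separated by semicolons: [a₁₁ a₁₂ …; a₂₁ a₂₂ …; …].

T1 = [1/2 0 0; 0 -1 0; 0 0 1]
T2·T1 = [-1 0 0; 0 -1/2 0; 0 0 1]
T3·…·T1 = [3 0 0; 0 1/2 0; 0 0 1]
T4·…·T1 = [3 0 0; -3 1/2 0; 0 0 1]

T = [3 0 0; -3 1/2 0; 0 0 1]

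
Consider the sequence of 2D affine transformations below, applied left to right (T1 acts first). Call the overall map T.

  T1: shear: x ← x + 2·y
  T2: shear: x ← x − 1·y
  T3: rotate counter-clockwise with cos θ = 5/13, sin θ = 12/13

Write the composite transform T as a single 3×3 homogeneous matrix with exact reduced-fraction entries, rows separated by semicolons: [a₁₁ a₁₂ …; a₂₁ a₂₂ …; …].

T = [5/13 -7/13 0; 12/13 17/13 0; 0 0 1]

T1 = [1 2 0; 0 1 0; 0 0 1]
T2·T1 = [1 1 0; 0 1 0; 0 0 1]
T3·…·T1 = [5/13 -7/13 0; 12/13 17/13 0; 0 0 1]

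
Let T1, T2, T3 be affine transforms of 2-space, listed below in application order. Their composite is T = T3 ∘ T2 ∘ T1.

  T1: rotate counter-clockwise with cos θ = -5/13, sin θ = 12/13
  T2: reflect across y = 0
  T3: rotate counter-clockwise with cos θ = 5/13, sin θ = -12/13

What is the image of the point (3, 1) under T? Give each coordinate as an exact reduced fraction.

T(p) = (-3, 1)

T1 rotate counter-clockwise with cos θ = -5/13, sin θ = 12/13: (3, 1) → (-27/13, 31/13)
T2 reflect across y = 0: (-27/13, 31/13) → (-27/13, -31/13)
T3 rotate counter-clockwise with cos θ = 5/13, sin θ = -12/13: (-27/13, -31/13) → (-3, 1)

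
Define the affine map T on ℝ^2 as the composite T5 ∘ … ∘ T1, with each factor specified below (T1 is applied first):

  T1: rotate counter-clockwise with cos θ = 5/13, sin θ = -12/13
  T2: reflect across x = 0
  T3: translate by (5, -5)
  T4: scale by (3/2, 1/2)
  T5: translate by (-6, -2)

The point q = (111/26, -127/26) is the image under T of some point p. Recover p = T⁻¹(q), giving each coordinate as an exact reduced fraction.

p = (0, -2)

T1 = [5/13 12/13 0; -12/13 5/13 0; 0 0 1]
T2·T1 = [-5/13 -12/13 0; -12/13 5/13 0; 0 0 1]
T3·…·T1 = [-5/13 -12/13 5; -12/13 5/13 -5; 0 0 1]
T4·…·T1 = [-15/26 -18/13 15/2; -6/13 5/26 -5/2; 0 0 1]
T5·…·T1 = [-15/26 -18/13 3/2; -6/13 5/26 -9/2; 0 0 1]
det M = -3/4; M⁻¹ = [-10/39 -24/13 -103/13; -8/13 10/13 57/13; 0 0 1]
M⁻¹ · (111/26, -127/26)ᵀ = (0, -2)ᵀ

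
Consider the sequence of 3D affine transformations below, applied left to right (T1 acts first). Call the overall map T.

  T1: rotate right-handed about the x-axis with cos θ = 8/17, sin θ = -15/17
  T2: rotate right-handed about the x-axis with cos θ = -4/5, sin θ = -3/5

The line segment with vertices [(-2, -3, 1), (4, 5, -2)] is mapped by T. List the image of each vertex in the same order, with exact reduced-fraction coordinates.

T1 rotate right-handed about the x-axis with cos θ = 8/17, sin θ = -15/17: (-2, -3, 1) → (-2, -9/17, 53/17); (4, 5, -2) → (4, 10/17, -91/17)
T2 rotate right-handed about the x-axis with cos θ = -4/5, sin θ = -3/5: (-2, -9/17, 53/17) → (-2, 39/17, -37/17); (4, 10/17, -91/17) → (4, -313/85, 334/85)

image vertices: (-2, 39/17, -37/17), (4, -313/85, 334/85)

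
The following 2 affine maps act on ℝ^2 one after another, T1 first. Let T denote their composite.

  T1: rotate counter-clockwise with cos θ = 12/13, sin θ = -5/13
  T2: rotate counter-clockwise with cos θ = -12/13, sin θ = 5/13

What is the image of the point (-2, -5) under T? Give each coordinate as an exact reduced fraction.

T(p) = (838/169, 355/169)

T1 rotate counter-clockwise with cos θ = 12/13, sin θ = -5/13: (-2, -5) → (-49/13, -50/13)
T2 rotate counter-clockwise with cos θ = -12/13, sin θ = 5/13: (-49/13, -50/13) → (838/169, 355/169)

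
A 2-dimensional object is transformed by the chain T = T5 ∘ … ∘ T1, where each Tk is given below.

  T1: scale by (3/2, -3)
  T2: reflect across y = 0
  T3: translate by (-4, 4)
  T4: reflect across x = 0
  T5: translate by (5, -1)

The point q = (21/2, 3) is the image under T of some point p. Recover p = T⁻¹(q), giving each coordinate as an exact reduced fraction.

p = (-1, 0)

T1 = [3/2 0 0; 0 -3 0; 0 0 1]
T2·T1 = [3/2 0 0; 0 3 0; 0 0 1]
T3·…·T1 = [3/2 0 -4; 0 3 4; 0 0 1]
T4·…·T1 = [-3/2 0 4; 0 3 4; 0 0 1]
T5·…·T1 = [-3/2 0 9; 0 3 3; 0 0 1]
det M = -9/2; M⁻¹ = [-2/3 0 6; 0 1/3 -1; 0 0 1]
M⁻¹ · (21/2, 3)ᵀ = (-1, 0)ᵀ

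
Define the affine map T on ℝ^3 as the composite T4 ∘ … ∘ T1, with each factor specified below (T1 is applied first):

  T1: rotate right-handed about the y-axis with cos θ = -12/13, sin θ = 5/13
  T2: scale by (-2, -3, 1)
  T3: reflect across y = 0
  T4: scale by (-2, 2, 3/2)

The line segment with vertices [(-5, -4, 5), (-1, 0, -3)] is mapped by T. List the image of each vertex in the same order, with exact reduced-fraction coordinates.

T1 rotate right-handed about the y-axis with cos θ = -12/13, sin θ = 5/13: (-5, -4, 5) → (85/13, -4, -35/13); (-1, 0, -3) → (-3/13, 0, 41/13)
T2 scale by (-2, -3, 1): (85/13, -4, -35/13) → (-170/13, 12, -35/13); (-3/13, 0, 41/13) → (6/13, 0, 41/13)
T3 reflect across y = 0: (-170/13, 12, -35/13) → (-170/13, -12, -35/13); (6/13, 0, 41/13) → (6/13, 0, 41/13)
T4 scale by (-2, 2, 3/2): (-170/13, -12, -35/13) → (340/13, -24, -105/26); (6/13, 0, 41/13) → (-12/13, 0, 123/26)

image vertices: (340/13, -24, -105/26), (-12/13, 0, 123/26)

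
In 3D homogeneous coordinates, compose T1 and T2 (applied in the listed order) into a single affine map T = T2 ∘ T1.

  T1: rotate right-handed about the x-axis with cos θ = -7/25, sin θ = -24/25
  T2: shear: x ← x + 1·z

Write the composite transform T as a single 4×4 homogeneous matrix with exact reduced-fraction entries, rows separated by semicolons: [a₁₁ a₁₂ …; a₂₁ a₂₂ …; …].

T1 = [1 0 0 0; 0 -7/25 24/25 0; 0 -24/25 -7/25 0; 0 0 0 1]
T2·T1 = [1 -24/25 -7/25 0; 0 -7/25 24/25 0; 0 -24/25 -7/25 0; 0 0 0 1]

T = [1 -24/25 -7/25 0; 0 -7/25 24/25 0; 0 -24/25 -7/25 0; 0 0 0 1]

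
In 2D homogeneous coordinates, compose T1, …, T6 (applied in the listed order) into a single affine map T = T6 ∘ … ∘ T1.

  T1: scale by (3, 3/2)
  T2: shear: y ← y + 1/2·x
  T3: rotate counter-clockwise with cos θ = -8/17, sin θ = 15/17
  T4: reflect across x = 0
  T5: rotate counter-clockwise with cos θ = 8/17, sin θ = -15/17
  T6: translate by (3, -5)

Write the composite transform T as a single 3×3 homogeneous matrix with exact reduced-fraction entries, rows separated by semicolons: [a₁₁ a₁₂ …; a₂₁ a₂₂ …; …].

T1 = [3 0 0; 0 3/2 0; 0 0 1]
T2·T1 = [3 0 0; 3/2 3/2 0; 0 0 1]
T3·…·T1 = [-93/34 -45/34 0; 33/17 -12/17 0; 0 0 1]
T4·…·T1 = [93/34 45/34 0; 33/17 -12/17 0; 0 0 1]
T5·…·T1 = [3 0 0; -3/2 -3/2 0; 0 0 1]
T6·…·T1 = [3 0 3; -3/2 -3/2 -5; 0 0 1]

T = [3 0 3; -3/2 -3/2 -5; 0 0 1]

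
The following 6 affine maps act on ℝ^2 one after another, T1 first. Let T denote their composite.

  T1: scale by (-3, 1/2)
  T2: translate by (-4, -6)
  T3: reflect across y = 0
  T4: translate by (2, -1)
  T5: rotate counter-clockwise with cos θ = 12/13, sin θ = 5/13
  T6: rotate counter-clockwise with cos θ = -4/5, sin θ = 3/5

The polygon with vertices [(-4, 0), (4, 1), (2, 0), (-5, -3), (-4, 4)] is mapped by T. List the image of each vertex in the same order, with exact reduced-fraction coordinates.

image vertices: (-142/13, -31/13), (162/13, -203/26), (424/65, -443/65), (-71/5, -31/10), (-678/65, -29/65)

T1 scale by (-3, 1/2): (-4, 0) → (12, 0); (4, 1) → (-12, 1/2); (2, 0) → (-6, 0); (-5, -3) → (15, -3/2); (-4, 4) → (12, 2)
T2 translate by (-4, -6): (12, 0) → (8, -6); (-12, 1/2) → (-16, -11/2); (-6, 0) → (-10, -6); (15, -3/2) → (11, -15/2); (12, 2) → (8, -4)
T3 reflect across y = 0: (8, -6) → (8, 6); (-16, -11/2) → (-16, 11/2); (-10, -6) → (-10, 6); (11, -15/2) → (11, 15/2); (8, -4) → (8, 4)
T4 translate by (2, -1): (8, 6) → (10, 5); (-16, 11/2) → (-14, 9/2); (-10, 6) → (-8, 5); (11, 15/2) → (13, 13/2); (8, 4) → (10, 3)
T5 rotate counter-clockwise with cos θ = 12/13, sin θ = 5/13: (10, 5) → (95/13, 110/13); (-14, 9/2) → (-381/26, -16/13); (-8, 5) → (-121/13, 20/13); (13, 13/2) → (19/2, 11); (10, 3) → (105/13, 86/13)
T6 rotate counter-clockwise with cos θ = -4/5, sin θ = 3/5: (95/13, 110/13) → (-142/13, -31/13); (-381/26, -16/13) → (162/13, -203/26); (-121/13, 20/13) → (424/65, -443/65); (19/2, 11) → (-71/5, -31/10); (105/13, 86/13) → (-678/65, -29/65)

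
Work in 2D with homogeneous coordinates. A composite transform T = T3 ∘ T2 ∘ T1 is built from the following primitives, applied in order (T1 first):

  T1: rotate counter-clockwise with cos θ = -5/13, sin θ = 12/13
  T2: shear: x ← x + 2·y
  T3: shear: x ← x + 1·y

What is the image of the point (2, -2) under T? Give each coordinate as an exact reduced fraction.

T1 rotate counter-clockwise with cos θ = -5/13, sin θ = 12/13: (2, -2) → (14/13, 34/13)
T2 shear: x ← x + 2·y: (14/13, 34/13) → (82/13, 34/13)
T3 shear: x ← x + 1·y: (82/13, 34/13) → (116/13, 34/13)

T(p) = (116/13, 34/13)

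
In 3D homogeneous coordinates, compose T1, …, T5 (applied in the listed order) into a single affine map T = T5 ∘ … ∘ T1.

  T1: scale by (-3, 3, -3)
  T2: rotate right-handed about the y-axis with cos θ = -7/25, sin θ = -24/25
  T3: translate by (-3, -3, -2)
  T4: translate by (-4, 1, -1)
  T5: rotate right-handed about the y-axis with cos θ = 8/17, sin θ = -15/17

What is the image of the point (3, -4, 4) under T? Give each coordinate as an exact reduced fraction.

T(p) = (4513/425, -14, 984/425)

T1 scale by (-3, 3, -3): (3, -4, 4) → (-9, -12, -12)
T2 rotate right-handed about the y-axis with cos θ = -7/25, sin θ = -24/25: (-9, -12, -12) → (351/25, -12, -132/25)
T3 translate by (-3, -3, -2): (351/25, -12, -132/25) → (276/25, -15, -182/25)
T4 translate by (-4, 1, -1): (276/25, -15, -182/25) → (176/25, -14, -207/25)
T5 rotate right-handed about the y-axis with cos θ = 8/17, sin θ = -15/17: (176/25, -14, -207/25) → (4513/425, -14, 984/425)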